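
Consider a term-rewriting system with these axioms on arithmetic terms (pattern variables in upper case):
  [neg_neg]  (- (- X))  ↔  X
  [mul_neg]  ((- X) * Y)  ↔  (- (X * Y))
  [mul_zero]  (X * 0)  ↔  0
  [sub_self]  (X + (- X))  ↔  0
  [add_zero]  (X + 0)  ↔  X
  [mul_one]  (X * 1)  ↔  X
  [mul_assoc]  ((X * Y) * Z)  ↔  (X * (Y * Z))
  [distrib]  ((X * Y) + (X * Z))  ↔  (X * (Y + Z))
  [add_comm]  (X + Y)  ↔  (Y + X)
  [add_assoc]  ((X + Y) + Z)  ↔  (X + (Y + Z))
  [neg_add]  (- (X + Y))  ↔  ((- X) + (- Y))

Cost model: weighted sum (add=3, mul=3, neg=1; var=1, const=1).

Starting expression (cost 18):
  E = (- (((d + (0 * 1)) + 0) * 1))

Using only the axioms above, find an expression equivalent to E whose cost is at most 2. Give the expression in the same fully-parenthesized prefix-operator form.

(- d)   [cost 2]

1. [mul_one →] (0 * 1)  →  0;  E = (- (((d + 0) + 0) * 1))
2. [add_zero →] ((d + 0) + 0)  →  (d + 0);  E = (- ((d + 0) * 1))
3. [mul_one →] ((d + 0) * 1)  →  (d + 0);  E = (- (d + 0))
4. [add_zero →] (d + 0)  →  d;  cost 2 ≤ 2, done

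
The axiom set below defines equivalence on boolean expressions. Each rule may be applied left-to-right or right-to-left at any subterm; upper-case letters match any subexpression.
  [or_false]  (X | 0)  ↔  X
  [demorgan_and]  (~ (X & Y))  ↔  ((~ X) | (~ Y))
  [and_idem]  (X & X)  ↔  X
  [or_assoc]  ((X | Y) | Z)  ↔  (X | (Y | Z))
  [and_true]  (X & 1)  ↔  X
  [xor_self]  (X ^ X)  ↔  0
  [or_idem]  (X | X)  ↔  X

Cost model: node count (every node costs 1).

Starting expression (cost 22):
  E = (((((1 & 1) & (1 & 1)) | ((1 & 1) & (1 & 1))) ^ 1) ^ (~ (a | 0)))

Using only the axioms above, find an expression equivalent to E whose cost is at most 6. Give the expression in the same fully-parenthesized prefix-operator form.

((1 ^ 1) ^ (~ a))   [cost 6]

step 1: or_idem (→) rewrites (((1 & 1) & (1 & 1)) | ((1 & 1) & (1 & 1))) into ((1 & 1) & (1 & 1)), now ((((1 & 1) & (1 & 1)) ^ 1) ^ (~ (a | 0)))
step 2: or_false (→) rewrites (a | 0) into a, now ((((1 & 1) & (1 & 1)) ^ 1) ^ (~ a))
step 3: and_idem (→) rewrites ((1 & 1) & (1 & 1)) into (1 & 1), now (((1 & 1) ^ 1) ^ (~ a))
step 4: and_idem (→) rewrites (1 & 1) into 1, reaching cost 6 (bound 6)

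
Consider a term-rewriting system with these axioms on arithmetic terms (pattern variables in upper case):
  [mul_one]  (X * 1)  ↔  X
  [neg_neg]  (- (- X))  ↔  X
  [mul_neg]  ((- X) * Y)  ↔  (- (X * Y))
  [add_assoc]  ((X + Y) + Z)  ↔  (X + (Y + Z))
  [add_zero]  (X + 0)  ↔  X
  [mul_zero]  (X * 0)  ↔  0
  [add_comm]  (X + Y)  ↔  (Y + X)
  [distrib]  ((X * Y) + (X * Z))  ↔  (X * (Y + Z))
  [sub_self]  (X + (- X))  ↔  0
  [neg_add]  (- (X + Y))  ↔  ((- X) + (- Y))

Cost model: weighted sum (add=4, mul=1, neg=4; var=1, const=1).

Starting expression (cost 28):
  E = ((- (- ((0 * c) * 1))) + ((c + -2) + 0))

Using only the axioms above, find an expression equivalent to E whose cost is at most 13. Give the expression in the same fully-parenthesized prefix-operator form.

(1) (- (- ((0 * c) * 1)))  =[neg_neg →]=  ((0 * c) * 1)    ⊢ (((0 * c) * 1) + ((c + -2) + 0))
(2) ((c + -2) + 0)  =[add_zero →]=  (c + -2)    ⊢ (((0 * c) * 1) + (c + -2))
(3) ((0 * c) * 1)  =[mul_one →]=  (0 * c)    ⊢ cost 13, within 13

((0 * c) + (c + -2))   [cost 13]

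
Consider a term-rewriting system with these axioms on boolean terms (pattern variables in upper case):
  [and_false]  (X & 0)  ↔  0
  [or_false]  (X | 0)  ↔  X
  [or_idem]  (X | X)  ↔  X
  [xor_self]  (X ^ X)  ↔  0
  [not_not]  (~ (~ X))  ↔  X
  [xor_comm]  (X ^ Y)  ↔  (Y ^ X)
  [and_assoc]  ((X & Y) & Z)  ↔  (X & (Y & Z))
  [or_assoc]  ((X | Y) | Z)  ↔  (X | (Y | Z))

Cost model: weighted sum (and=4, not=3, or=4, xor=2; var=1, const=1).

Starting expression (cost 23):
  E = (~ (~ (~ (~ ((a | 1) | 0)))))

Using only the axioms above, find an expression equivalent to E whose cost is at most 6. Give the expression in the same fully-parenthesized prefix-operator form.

1. [not_not →] (~ (~ (~ ((a | 1) | 0))))  →  (~ ((a | 1) | 0));  E = (~ (~ ((a | 1) | 0)))
2. [not_not →] (~ (~ ((a | 1) | 0)))  →  ((a | 1) | 0)
3. [or_false →] ((a | 1) | 0)  →  (a | 1);  cost 6 ≤ 6, done

(a | 1)   [cost 6]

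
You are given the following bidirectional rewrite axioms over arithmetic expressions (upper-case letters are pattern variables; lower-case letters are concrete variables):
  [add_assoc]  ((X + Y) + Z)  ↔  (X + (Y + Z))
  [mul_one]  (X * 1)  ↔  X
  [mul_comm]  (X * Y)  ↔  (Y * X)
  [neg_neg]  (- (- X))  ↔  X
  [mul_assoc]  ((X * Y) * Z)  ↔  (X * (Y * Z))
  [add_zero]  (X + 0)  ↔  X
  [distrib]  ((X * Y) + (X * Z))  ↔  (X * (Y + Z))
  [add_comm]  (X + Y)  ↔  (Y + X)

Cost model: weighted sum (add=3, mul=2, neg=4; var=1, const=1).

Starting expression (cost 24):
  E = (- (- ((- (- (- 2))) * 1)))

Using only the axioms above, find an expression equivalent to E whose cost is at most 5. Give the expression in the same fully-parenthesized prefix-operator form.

(- 2)   [cost 5]

(1) (- (- ((- (- (- 2))) * 1)))  =[neg_neg →]=  ((- (- (- 2))) * 1)
(2) ((- (- (- 2))) * 1)  =[mul_one →]=  (- (- (- 2)))
(3) (- (- 2))  =[neg_neg →]=  2    ⊢ cost 5, within 5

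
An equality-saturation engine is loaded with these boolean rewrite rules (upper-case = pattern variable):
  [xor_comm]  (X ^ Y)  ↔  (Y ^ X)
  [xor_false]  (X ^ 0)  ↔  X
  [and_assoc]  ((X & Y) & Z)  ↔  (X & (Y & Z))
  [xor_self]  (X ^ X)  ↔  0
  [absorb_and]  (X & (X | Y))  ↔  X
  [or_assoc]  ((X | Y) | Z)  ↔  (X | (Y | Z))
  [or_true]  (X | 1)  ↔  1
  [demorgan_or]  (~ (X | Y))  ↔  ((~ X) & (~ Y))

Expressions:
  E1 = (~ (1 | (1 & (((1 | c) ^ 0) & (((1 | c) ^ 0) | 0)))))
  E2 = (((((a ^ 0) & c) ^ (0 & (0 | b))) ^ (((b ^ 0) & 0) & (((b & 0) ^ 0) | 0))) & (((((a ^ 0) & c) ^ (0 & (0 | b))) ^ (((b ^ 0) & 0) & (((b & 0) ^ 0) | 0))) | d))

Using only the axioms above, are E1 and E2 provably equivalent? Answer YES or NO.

NO

Every axiom is a valid identity, so a rewrite proof would force E1 and E2 to agree under every assignment.
At a=1, b=0, c=1, d=0: E1 = 0 but E2 = 1; they differ, so no derivation exists.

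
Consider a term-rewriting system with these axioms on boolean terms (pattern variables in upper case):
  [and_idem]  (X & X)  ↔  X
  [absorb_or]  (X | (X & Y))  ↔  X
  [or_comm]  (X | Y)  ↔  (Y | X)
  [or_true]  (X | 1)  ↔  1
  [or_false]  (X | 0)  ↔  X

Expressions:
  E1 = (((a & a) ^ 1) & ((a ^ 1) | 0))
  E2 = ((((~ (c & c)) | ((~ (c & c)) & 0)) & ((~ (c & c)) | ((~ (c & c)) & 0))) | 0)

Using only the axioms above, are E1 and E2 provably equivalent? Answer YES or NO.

Every axiom is a valid identity, so a rewrite proof would force E1 and E2 to agree under every assignment.
At a=0, c=1: E1 = 1 but E2 = 0; they differ, so no derivation exists.

NO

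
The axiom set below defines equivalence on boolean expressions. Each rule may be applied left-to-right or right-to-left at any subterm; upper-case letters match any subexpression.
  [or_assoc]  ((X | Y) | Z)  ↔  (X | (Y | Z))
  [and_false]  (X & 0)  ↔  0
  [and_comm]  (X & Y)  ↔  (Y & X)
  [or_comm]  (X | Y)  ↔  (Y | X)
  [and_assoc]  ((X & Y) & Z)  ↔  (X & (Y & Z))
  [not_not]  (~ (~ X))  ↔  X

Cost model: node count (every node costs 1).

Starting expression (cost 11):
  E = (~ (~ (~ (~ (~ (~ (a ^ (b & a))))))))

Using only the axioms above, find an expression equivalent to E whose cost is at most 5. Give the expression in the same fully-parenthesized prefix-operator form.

(a ^ (b & a))   [cost 5]

(1) (~ (~ (~ (~ (~ (~ (a ^ (b & a))))))))  =[not_not →]=  (~ (~ (~ (~ (a ^ (b & a))))))
(2) (~ (~ (a ^ (b & a))))  =[not_not →]=  (a ^ (b & a))    ⊢ (~ (~ (a ^ (b & a))))
(3) (~ (~ (a ^ (b & a))))  =[not_not →]=  (a ^ (b & a))    ⊢ cost 5, within 5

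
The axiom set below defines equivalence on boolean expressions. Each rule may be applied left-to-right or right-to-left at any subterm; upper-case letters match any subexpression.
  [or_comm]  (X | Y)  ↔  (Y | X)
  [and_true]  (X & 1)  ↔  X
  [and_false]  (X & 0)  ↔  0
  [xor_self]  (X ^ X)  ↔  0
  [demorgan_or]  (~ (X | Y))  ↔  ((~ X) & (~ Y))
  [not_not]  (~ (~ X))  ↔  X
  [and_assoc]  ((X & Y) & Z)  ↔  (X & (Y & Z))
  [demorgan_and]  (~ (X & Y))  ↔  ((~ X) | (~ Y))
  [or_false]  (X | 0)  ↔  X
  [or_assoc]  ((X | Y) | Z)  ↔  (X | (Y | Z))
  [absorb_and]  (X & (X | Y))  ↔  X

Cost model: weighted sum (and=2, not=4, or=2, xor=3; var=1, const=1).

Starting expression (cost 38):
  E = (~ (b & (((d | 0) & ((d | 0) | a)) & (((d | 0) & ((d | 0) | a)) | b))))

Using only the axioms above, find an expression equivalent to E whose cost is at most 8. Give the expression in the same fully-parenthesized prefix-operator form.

(~ (b & d))   [cost 8]

1. [absorb_and →] (((d | 0) & ((d | 0) | a)) & (((d | 0) & ((d | 0) | a)) | b))  →  ((d | 0) & ((d | 0) | a));  E = (~ (b & ((d | 0) & ((d | 0) | a))))
2. [absorb_and →] ((d | 0) & ((d | 0) | a))  →  (d | 0);  E = (~ (b & (d | 0)))
3. [or_false →] (d | 0)  →  d;  cost 8 ≤ 8, done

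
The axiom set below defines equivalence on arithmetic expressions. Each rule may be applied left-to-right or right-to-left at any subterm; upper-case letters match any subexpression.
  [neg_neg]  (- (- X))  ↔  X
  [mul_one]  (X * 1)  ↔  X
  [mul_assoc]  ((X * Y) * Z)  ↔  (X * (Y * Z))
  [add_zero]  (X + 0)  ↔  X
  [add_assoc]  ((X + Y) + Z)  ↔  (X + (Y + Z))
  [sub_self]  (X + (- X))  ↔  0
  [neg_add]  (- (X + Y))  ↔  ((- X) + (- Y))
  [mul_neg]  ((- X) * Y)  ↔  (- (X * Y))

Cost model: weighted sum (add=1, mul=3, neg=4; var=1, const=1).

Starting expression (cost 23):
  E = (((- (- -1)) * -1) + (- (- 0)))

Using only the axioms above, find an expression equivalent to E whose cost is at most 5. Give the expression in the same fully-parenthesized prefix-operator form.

(-1 * -1)   [cost 5]

1. [neg_neg →] (- (- -1))  →  -1;  E = ((-1 * -1) + (- (- 0)))
2. [neg_neg →] (- (- 0))  →  0;  E = ((-1 * -1) + 0)
3. [add_zero →] ((-1 * -1) + 0)  →  (-1 * -1);  cost 5 ≤ 5, done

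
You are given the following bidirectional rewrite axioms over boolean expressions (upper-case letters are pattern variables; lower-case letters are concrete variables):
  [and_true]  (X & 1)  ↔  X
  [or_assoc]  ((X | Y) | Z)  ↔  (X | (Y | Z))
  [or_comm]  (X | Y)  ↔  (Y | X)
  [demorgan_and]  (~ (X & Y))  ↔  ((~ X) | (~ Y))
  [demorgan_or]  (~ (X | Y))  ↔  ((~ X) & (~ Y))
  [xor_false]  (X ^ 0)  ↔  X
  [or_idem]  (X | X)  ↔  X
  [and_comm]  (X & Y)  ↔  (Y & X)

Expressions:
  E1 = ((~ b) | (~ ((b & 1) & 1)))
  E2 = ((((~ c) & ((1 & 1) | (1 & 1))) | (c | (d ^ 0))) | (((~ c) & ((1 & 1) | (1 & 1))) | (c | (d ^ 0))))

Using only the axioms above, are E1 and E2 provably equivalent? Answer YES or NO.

NO

All listed rules preserve value, hence provable equivalence implies equal values everywhere; look for a separating assignment.
b=1, c=0, d=0 gives E1 ↦ 0, E2 ↦ 1; values differ ⇒ not provably equivalent.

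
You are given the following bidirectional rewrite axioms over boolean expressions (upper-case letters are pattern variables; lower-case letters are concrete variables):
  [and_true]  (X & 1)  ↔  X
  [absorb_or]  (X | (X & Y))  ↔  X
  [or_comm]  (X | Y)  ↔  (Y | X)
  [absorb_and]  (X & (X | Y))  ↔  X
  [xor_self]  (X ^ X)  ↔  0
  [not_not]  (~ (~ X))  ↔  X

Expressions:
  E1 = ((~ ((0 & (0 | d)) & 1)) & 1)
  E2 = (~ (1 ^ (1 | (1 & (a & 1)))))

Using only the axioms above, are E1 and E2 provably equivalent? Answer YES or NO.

YES

1. [and_true →] ((0 & (0 | d)) & 1)  →  (0 & (0 | d));  E1 = ((~ (0 & (0 | d))) & 1)
2. [absorb_and →] (0 & (0 | d))  →  0;  E1 = ((~ 0) & 1)
3. [and_true →] ((~ 0) & 1)  →  (~ 0)
4. [xor_self ←] 0  →  (1 ^ 1);  E1 = (~ (1 ^ 1))
5. [absorb_or ←] 1  →  (1 | (1 & a));  E1 = (~ (1 ^ (1 | (1 & a))))
6. [and_true ←] a  →  (a & 1);  this is E2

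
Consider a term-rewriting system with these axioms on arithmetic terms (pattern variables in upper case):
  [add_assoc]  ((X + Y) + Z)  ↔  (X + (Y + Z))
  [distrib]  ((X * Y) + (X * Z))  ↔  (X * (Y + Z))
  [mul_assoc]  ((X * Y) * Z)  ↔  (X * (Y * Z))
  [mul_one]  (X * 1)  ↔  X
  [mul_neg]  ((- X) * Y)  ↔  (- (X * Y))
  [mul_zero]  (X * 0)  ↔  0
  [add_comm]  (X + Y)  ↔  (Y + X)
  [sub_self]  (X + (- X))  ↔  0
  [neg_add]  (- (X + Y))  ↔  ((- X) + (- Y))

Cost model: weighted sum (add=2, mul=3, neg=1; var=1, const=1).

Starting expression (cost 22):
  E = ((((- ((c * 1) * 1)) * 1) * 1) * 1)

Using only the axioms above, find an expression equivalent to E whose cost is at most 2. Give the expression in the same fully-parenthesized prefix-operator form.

(1) (c * 1)  =[mul_one →]=  c    ⊢ ((((- (c * 1)) * 1) * 1) * 1)
(2) ((((- (c * 1)) * 1) * 1) * 1)  =[mul_one →]=  (((- (c * 1)) * 1) * 1)
(3) ((- (c * 1)) * 1)  =[mul_one →]=  (- (c * 1))    ⊢ ((- (c * 1)) * 1)
(4) (c * 1)  =[mul_one →]=  c    ⊢ ((- c) * 1)
(5) ((- c) * 1)  =[mul_one →]=  (- c)    ⊢ cost 2, within 2

(- c)   [cost 2]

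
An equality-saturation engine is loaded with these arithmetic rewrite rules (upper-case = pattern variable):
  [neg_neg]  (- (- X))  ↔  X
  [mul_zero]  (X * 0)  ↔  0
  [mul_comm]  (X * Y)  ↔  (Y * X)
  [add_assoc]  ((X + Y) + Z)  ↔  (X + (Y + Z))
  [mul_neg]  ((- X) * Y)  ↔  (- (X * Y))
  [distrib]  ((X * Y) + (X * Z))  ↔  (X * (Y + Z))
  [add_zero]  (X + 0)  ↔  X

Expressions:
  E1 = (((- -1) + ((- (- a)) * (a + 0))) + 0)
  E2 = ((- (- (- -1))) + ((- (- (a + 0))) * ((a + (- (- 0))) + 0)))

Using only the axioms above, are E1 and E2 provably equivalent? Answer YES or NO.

YES

1. [add_zero →] (a + 0)  →  a;  E1 = (((- -1) + ((- (- a)) * a)) + 0)
2. [add_zero →] (((- -1) + ((- (- a)) * a)) + 0)  →  ((- -1) + ((- (- a)) * a))
3. [neg_neg →] (- (- a))  →  a;  E1 = ((- -1) + (a * a))
4. [add_zero ←] a  →  (a + 0);  E1 = ((- -1) + (a * (a + 0)))
5. [neg_neg ←] (- -1)  →  (- (- (- -1)));  E1 = ((- (- (- -1))) + (a * (a + 0)))
6. [add_zero ←] a  →  (a + 0);  E1 = ((- (- (- -1))) + (a * ((a + 0) + 0)))
7. [add_zero ←] a  →  (a + 0);  E1 = ((- (- (- -1))) + ((a + 0) * ((a + 0) + 0)))
8. [neg_neg ←] (a + 0)  →  (- (- (a + 0)));  E1 = ((- (- (- -1))) + ((- (- (a + 0))) * ((a + 0) + 0)))
9. [neg_neg ←] 0  →  (- (- 0));  this is E2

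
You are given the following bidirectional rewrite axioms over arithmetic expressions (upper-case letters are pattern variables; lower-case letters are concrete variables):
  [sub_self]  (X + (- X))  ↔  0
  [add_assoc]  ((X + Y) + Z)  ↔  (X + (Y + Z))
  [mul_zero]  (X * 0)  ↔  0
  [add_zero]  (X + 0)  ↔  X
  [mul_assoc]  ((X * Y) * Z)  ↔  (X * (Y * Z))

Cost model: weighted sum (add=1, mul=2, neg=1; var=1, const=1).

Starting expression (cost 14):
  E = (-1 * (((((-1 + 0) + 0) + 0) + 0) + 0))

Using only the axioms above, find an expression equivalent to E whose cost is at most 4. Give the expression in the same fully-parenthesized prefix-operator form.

(-1 * -1)   [cost 4]

step 1: add_zero (→) rewrites (((-1 + 0) + 0) + 0) into ((-1 + 0) + 0), now (-1 * ((((-1 + 0) + 0) + 0) + 0))
step 2: add_zero (→) rewrites (-1 + 0) into -1, now (-1 * (((-1 + 0) + 0) + 0))
step 3: add_zero (→) rewrites ((-1 + 0) + 0) into (-1 + 0), now (-1 * ((-1 + 0) + 0))
step 4: add_zero (→) rewrites ((-1 + 0) + 0) into (-1 + 0), now (-1 * (-1 + 0))
step 5: add_zero (→) rewrites (-1 + 0) into -1, reaching cost 4 (bound 4)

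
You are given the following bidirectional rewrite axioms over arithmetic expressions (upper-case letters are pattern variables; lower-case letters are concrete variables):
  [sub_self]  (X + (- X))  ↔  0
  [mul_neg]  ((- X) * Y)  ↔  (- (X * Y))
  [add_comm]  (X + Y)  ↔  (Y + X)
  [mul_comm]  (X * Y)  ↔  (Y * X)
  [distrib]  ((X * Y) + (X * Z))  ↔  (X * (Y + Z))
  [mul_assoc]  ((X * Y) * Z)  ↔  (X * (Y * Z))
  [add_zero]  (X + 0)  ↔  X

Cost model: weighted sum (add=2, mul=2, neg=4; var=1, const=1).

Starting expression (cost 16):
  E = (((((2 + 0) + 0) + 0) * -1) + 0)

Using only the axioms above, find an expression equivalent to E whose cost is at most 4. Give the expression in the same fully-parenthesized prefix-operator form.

(2 * -1)   [cost 4]

step 1: add_zero (→) rewrites ((2 + 0) + 0) into (2 + 0), now ((((2 + 0) + 0) * -1) + 0)
step 2: add_zero (→) rewrites (2 + 0) into 2, now (((2 + 0) * -1) + 0)
step 3: add_zero (→) rewrites (((2 + 0) * -1) + 0) into ((2 + 0) * -1)
step 4: add_zero (→) rewrites (2 + 0) into 2, reaching cost 4 (bound 4)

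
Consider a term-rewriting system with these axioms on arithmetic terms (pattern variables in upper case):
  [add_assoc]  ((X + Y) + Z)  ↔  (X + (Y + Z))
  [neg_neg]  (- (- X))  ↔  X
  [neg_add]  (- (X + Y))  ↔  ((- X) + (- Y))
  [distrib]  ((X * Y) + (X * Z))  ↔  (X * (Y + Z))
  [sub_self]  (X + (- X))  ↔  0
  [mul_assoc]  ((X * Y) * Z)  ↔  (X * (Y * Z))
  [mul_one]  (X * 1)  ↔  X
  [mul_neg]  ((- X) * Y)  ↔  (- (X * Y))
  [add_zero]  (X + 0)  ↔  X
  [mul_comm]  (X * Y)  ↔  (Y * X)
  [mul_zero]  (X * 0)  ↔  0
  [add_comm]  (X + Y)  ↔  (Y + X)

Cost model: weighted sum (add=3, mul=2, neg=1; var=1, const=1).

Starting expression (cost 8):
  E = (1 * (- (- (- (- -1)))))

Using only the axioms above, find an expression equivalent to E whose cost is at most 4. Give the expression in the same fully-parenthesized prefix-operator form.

(-1 * 1)   [cost 4]

1. [mul_comm →] (1 * (- (- (- (- -1)))))  →  ((- (- (- (- -1)))) * 1)
2. [neg_neg →] (- (- (- (- -1))))  →  (- (- -1));  E = ((- (- -1)) * 1)
3. [neg_neg →] (- (- -1))  →  -1;  cost 4 ≤ 4, done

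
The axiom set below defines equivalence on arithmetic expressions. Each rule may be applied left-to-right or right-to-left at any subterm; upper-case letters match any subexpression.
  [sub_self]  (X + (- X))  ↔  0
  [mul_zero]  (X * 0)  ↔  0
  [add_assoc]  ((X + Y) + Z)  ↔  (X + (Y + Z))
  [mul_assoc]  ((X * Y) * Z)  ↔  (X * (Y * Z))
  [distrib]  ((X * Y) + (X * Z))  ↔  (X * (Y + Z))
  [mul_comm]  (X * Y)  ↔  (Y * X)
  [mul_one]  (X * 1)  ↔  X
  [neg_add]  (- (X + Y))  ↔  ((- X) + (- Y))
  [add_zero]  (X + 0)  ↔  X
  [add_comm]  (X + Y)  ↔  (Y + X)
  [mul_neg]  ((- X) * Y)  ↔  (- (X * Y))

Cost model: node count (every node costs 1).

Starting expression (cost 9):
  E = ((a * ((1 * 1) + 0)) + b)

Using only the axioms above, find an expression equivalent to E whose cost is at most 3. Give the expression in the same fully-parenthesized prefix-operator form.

1. [add_zero →] ((1 * 1) + 0)  →  (1 * 1);  E = ((a * (1 * 1)) + b)
2. [mul_one →] (1 * 1)  →  1;  E = ((a * 1) + b)
3. [mul_one →] (a * 1)  →  a;  cost 3 ≤ 3, done

(a + b)   [cost 3]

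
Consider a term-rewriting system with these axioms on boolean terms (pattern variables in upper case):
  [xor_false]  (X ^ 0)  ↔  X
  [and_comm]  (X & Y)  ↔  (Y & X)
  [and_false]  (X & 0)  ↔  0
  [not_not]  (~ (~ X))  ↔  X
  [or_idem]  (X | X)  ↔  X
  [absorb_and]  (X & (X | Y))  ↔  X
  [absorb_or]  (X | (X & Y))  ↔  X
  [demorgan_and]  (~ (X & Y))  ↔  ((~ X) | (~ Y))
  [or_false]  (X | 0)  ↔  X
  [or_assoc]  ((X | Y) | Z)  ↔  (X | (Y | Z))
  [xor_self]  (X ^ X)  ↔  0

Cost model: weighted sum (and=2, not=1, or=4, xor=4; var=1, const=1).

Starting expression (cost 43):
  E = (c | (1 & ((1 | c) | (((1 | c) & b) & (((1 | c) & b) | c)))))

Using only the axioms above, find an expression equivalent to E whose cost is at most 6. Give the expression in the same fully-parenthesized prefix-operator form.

step 1: absorb_and (→) rewrites (((1 | c) & b) & (((1 | c) & b) | c)) into ((1 | c) & b), now (c | (1 & ((1 | c) | ((1 | c) & b))))
step 2: absorb_or (→) rewrites ((1 | c) | ((1 | c) & b)) into (1 | c), now (c | (1 & (1 | c)))
step 3: absorb_and (→) rewrites (1 & (1 | c)) into 1, reaching cost 6 (bound 6)

(c | 1)   [cost 6]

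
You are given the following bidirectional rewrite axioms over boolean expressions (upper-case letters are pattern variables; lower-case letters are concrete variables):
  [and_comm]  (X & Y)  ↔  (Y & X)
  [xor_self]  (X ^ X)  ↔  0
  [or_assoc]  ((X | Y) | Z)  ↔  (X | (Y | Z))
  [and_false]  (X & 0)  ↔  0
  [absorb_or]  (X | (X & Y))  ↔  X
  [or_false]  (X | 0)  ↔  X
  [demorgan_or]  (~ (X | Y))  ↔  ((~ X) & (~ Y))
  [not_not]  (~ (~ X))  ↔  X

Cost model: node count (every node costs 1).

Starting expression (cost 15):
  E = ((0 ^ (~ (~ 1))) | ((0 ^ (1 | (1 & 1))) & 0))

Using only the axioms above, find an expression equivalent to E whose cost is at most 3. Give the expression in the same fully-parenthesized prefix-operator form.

(0 ^ 1)   [cost 3]

1. [not_not →] (~ (~ 1))  →  1;  E = ((0 ^ 1) | ((0 ^ (1 | (1 & 1))) & 0))
2. [absorb_or →] (1 | (1 & 1))  →  1;  E = ((0 ^ 1) | ((0 ^ 1) & 0))
3. [absorb_or →] ((0 ^ 1) | ((0 ^ 1) & 0))  →  (0 ^ 1);  cost 3 ≤ 3, done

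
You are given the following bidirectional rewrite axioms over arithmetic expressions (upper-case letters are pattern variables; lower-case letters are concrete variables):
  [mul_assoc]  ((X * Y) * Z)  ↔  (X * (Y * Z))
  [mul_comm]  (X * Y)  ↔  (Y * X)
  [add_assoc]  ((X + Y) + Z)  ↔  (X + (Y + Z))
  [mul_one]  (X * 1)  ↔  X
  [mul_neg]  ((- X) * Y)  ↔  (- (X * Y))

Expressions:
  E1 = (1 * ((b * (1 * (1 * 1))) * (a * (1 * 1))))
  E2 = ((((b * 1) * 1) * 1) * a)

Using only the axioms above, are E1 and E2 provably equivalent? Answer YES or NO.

YES

1. [mul_one →] (1 * 1)  →  1;  E1 = (1 * ((b * (1 * 1)) * (a * (1 * 1))))
2. [mul_one →] (1 * 1)  →  1;  E1 = (1 * ((b * 1) * (a * (1 * 1))))
3. [mul_one →] (1 * 1)  →  1;  E1 = (1 * ((b * 1) * (a * 1)))
4. [mul_one →] (a * 1)  →  a;  E1 = (1 * ((b * 1) * a))
5. [mul_one →] (b * 1)  →  b;  E1 = (1 * (b * a))
6. [mul_comm →] (1 * (b * a))  →  ((b * a) * 1)
7. [mul_assoc →] ((b * a) * 1)  →  (b * (a * 1))
8. [mul_one →] (a * 1)  →  a;  E1 = (b * a)
9. [mul_one ←] b  →  (b * 1);  E1 = ((b * 1) * a)
10. [mul_one ←] b  →  (b * 1);  E1 = (((b * 1) * 1) * a)
11. [mul_one ←] b  →  (b * 1);  this is E2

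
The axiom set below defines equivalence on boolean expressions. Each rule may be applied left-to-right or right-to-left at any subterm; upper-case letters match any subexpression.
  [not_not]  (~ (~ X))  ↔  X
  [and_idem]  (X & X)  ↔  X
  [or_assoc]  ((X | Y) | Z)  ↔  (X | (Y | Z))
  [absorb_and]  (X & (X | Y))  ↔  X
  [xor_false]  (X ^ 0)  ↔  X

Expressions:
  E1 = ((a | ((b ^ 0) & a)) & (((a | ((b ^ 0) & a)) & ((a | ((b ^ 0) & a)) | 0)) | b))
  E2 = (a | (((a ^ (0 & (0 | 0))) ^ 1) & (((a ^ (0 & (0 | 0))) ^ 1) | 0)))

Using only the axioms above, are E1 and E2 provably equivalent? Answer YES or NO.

NO

The axioms are sound identities: if E1 ↔* E2 then E1 and E2 evaluate identically under any assignment.
Under a=0, b=0: E1 evaluates to 0, E2 to 1. Distinct ⇒ no rewrite sequence connects them.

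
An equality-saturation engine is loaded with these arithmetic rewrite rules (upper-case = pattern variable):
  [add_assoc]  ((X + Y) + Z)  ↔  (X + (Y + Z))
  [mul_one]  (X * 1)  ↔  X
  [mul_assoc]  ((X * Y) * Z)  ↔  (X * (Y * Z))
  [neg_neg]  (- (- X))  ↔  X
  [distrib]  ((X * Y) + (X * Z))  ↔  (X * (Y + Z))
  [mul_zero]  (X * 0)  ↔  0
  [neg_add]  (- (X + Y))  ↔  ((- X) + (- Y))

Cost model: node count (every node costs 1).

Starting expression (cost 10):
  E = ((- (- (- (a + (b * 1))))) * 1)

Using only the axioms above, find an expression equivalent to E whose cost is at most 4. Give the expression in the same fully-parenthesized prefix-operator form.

(- (a + b))   [cost 4]

(1) (- (- (a + (b * 1))))  =[neg_neg →]=  (a + (b * 1))    ⊢ ((- (a + (b * 1))) * 1)
(2) ((- (a + (b * 1))) * 1)  =[mul_one →]=  (- (a + (b * 1)))
(3) (b * 1)  =[mul_one →]=  b    ⊢ cost 4, within 4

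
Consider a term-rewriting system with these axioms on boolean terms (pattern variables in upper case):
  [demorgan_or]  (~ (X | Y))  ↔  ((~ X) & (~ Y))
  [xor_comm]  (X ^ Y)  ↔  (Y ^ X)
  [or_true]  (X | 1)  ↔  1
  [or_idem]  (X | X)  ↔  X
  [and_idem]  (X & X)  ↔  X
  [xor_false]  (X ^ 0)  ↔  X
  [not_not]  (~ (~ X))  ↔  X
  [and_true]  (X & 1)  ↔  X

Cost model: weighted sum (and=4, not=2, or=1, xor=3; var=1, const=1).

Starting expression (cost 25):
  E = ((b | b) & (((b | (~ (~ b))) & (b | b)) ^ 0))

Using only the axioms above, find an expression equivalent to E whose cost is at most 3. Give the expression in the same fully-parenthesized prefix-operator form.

1. [xor_false →] (((b | (~ (~ b))) & (b | b)) ^ 0)  →  ((b | (~ (~ b))) & (b | b));  E = ((b | b) & ((b | (~ (~ b))) & (b | b)))
2. [not_not →] (~ (~ b))  →  b;  E = ((b | b) & ((b | b) & (b | b)))
3. [and_idem →] ((b | b) & (b | b))  →  (b | b);  E = ((b | b) & (b | b))
4. [and_idem →] ((b | b) & (b | b))  →  (b | b);  cost 3 ≤ 3, done

(b | b)   [cost 3]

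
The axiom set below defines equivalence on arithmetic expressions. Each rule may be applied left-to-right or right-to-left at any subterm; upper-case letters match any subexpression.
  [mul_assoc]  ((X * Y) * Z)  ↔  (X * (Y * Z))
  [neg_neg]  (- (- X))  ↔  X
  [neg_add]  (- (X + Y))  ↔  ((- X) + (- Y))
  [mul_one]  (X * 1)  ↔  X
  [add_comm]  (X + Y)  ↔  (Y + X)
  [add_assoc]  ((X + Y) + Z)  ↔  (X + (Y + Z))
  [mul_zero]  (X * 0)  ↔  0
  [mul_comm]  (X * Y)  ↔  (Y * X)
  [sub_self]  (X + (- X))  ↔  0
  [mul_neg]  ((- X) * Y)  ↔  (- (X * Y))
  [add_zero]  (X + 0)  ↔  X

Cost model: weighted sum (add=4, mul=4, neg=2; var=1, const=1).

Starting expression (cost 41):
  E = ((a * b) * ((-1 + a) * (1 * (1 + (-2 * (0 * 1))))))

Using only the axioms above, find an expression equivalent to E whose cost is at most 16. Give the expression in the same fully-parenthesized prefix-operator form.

((a * b) * (-1 + a))   [cost 16]

1. [mul_one →] (0 * 1)  →  0;  E = ((a * b) * ((-1 + a) * (1 * (1 + (-2 * 0)))))
2. [mul_zero →] (-2 * 0)  →  0;  E = ((a * b) * ((-1 + a) * (1 * (1 + 0))))
3. [add_zero →] (1 + 0)  →  1;  E = ((a * b) * ((-1 + a) * (1 * 1)))
4. [mul_one →] (1 * 1)  →  1;  E = ((a * b) * ((-1 + a) * 1))
5. [mul_one →] ((-1 + a) * 1)  →  (-1 + a);  cost 16 ≤ 16, done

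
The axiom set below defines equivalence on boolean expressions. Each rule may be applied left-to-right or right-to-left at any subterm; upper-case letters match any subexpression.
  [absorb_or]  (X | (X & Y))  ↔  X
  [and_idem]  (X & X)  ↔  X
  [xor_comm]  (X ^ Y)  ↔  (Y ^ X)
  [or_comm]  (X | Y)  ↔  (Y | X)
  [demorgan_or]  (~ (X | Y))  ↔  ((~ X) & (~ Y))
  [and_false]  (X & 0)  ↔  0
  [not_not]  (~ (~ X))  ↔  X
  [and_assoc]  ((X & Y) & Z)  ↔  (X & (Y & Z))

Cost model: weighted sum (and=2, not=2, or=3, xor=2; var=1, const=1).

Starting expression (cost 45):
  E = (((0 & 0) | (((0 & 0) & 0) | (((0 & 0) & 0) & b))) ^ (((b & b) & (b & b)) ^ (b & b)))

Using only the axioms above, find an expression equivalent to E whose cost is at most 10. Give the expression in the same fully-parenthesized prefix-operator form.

((0 & 0) ^ (b ^ b))   [cost 10]

(1) (((0 & 0) & 0) | (((0 & 0) & 0) & b))  =[absorb_or →]=  ((0 & 0) & 0)    ⊢ (((0 & 0) | ((0 & 0) & 0)) ^ (((b & b) & (b & b)) ^ (b & b)))
(2) ((b & b) & (b & b))  =[and_idem →]=  (b & b)    ⊢ (((0 & 0) | ((0 & 0) & 0)) ^ ((b & b) ^ (b & b)))
(3) ((0 & 0) | ((0 & 0) & 0))  =[absorb_or →]=  (0 & 0)    ⊢ ((0 & 0) ^ ((b & b) ^ (b & b)))
(4) (b & b)  =[and_idem →]=  b    ⊢ ((0 & 0) ^ (b ^ (b & b)))
(5) (b & b)  =[and_idem →]=  b    ⊢ cost 10, within 10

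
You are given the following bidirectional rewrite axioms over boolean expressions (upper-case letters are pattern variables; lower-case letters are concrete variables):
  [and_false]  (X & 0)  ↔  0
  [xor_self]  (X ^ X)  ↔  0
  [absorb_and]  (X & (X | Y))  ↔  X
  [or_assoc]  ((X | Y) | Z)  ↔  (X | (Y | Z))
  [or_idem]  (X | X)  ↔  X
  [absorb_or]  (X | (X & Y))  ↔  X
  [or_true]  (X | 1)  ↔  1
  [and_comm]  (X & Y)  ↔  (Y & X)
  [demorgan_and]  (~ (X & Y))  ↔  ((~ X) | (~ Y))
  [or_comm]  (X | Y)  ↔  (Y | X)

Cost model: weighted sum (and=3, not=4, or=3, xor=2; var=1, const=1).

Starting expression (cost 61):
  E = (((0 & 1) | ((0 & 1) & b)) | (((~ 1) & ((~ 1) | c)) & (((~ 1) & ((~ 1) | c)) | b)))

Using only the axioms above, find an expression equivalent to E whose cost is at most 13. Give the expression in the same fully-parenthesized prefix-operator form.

((0 & 1) | (~ 1))   [cost 13]

step 1: absorb_or (→) rewrites ((0 & 1) | ((0 & 1) & b)) into (0 & 1), now ((0 & 1) | (((~ 1) & ((~ 1) | c)) & (((~ 1) & ((~ 1) | c)) | b)))
step 2: absorb_and (→) rewrites (((~ 1) & ((~ 1) | c)) & (((~ 1) & ((~ 1) | c)) | b)) into ((~ 1) & ((~ 1) | c)), now ((0 & 1) | ((~ 1) & ((~ 1) | c)))
step 3: absorb_and (→) rewrites ((~ 1) & ((~ 1) | c)) into (~ 1), reaching cost 13 (bound 13)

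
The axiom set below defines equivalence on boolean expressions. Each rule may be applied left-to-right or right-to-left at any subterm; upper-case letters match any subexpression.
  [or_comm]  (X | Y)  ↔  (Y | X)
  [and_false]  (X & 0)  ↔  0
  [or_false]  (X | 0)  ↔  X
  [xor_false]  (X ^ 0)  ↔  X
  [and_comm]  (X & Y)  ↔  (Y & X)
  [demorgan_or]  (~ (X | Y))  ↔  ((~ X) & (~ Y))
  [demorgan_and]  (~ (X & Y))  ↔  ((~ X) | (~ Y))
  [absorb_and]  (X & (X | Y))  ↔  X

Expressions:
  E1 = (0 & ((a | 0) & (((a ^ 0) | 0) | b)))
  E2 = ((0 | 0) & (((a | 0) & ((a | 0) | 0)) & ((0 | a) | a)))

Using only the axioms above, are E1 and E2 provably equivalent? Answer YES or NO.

YES

1. [xor_false →] (a ^ 0)  →  a;  E1 = (0 & ((a | 0) & ((a | 0) | b)))
2. [absorb_and →] ((a | 0) & ((a | 0) | b))  →  (a | 0);  E1 = (0 & (a | 0))
3. [or_false ←] 0  →  (0 | 0);  E1 = ((0 | 0) & (a | 0))
4. [absorb_and ←] (a | 0)  →  ((a | 0) & ((a | 0) | a));  E1 = ((0 | 0) & ((a | 0) & ((a | 0) | a)))
5. [or_comm →] (a | 0)  →  (0 | a);  E1 = ((0 | 0) & ((a | 0) & ((0 | a) | a)))
6. [absorb_and ←] (a | 0)  →  ((a | 0) & ((a | 0) | 0));  this is E2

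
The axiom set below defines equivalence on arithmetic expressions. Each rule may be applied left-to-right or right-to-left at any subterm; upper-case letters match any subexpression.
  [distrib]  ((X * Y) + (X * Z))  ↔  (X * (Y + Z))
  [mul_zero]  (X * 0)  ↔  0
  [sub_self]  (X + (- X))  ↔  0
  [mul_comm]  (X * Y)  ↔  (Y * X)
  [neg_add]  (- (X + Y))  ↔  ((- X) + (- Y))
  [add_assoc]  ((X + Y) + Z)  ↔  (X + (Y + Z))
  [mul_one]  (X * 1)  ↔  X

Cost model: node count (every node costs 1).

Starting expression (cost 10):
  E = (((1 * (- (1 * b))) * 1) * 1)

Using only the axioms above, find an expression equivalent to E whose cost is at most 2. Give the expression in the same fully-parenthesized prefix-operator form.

(- b)   [cost 2]

step 1: mul_one (→) rewrites ((1 * (- (1 * b))) * 1) into (1 * (- (1 * b))), now ((1 * (- (1 * b))) * 1)
step 2: mul_comm (→) rewrites (1 * (- (1 * b))) into ((- (1 * b)) * 1), now (((- (1 * b)) * 1) * 1)
step 3: mul_one (→) rewrites ((- (1 * b)) * 1) into (- (1 * b)), now ((- (1 * b)) * 1)
step 4: mul_one (→) rewrites ((- (1 * b)) * 1) into (- (1 * b))
step 5: mul_comm (→) rewrites (1 * b) into (b * 1), now (- (b * 1))
step 6: mul_one (→) rewrites (b * 1) into b, reaching cost 2 (bound 2)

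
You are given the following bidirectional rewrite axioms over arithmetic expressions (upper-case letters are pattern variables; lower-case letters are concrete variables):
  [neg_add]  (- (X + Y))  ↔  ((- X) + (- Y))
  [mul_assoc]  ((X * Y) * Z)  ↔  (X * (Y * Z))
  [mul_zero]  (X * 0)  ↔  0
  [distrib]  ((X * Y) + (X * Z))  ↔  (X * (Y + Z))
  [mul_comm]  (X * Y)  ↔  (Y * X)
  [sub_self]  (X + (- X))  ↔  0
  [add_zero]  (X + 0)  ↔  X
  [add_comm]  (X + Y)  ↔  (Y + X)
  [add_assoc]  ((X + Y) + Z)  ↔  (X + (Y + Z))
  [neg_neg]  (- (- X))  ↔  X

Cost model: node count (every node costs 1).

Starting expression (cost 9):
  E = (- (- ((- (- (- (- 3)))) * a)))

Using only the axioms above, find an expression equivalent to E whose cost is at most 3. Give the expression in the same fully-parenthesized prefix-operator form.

1. [neg_neg →] (- (- 3))  →  3;  E = (- (- ((- (- 3)) * a)))
2. [neg_neg →] (- (- 3))  →  3;  E = (- (- (3 * a)))
3. [neg_neg →] (- (- (3 * a)))  →  (3 * a);  cost 3 ≤ 3, done

(3 * a)   [cost 3]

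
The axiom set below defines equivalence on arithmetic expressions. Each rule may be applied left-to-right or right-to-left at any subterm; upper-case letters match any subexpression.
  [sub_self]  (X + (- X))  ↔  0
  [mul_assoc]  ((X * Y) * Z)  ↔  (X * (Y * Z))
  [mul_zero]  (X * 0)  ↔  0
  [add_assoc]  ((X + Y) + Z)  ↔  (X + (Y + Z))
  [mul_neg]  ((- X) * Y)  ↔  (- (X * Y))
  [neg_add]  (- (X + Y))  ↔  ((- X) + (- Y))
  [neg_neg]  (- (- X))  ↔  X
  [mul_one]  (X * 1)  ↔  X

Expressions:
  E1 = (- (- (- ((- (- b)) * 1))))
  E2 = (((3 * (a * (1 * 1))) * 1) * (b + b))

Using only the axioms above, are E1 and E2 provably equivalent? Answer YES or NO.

NO

The axioms are sound identities: if E1 ↔* E2 then E1 and E2 evaluate identically under any assignment.
Under a=0, b=1: E1 evaluates to -1, E2 to 0. Distinct ⇒ no rewrite sequence connects them.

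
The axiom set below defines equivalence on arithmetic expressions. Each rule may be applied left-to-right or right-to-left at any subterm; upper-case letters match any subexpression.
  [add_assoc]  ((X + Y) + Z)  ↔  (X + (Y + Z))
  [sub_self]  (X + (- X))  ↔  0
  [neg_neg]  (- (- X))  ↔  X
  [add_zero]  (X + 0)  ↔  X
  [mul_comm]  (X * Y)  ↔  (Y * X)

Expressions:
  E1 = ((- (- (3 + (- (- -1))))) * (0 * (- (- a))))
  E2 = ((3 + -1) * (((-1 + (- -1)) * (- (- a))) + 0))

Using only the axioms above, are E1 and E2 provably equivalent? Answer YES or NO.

(1) (- (- a))  =[neg_neg →]=  a    ⊢ ((- (- (3 + (- (- -1))))) * (0 * a))
(2) (- (- (3 + (- (- -1)))))  =[neg_neg →]=  (3 + (- (- -1)))    ⊢ ((3 + (- (- -1))) * (0 * a))
(3) (- (- -1))  =[neg_neg →]=  -1    ⊢ ((3 + -1) * (0 * a))
(4) a  =[neg_neg ←]=  (- (- a))    ⊢ ((3 + -1) * (0 * (- (- a))))
(5) 0  =[sub_self ←]=  (-1 + (- -1))    ⊢ ((3 + -1) * ((-1 + (- -1)) * (- (- a))))
(6) ((-1 + (- -1)) * (- (- a)))  =[add_zero ←]=  (((-1 + (- -1)) * (- (- a))) + 0)    ⊢ E2

YES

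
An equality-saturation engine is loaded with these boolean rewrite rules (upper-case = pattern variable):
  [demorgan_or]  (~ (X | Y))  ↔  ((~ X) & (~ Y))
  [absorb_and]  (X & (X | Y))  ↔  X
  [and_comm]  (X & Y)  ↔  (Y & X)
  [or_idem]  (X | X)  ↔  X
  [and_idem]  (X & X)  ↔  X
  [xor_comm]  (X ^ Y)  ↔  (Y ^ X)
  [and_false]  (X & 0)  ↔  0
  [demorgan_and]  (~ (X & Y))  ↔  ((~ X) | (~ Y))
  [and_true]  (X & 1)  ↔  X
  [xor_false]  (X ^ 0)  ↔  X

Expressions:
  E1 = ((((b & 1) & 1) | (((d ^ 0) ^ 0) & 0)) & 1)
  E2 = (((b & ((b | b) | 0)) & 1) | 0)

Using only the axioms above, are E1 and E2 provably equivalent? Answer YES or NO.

YES

step 1: xor_false (→) rewrites ((d ^ 0) ^ 0) into (d ^ 0), now ((((b & 1) & 1) | ((d ^ 0) & 0)) & 1)
step 2: xor_false (→) rewrites (d ^ 0) into d, now ((((b & 1) & 1) | (d & 0)) & 1)
step 3: and_false (→) rewrites (d & 0) into 0, now ((((b & 1) & 1) | 0) & 1)
step 4: and_true (→) rewrites ((((b & 1) & 1) | 0) & 1) into (((b & 1) & 1) | 0)
step 5: and_true (→) rewrites ((b & 1) & 1) into (b & 1), now ((b & 1) | 0)
step 6: and_true (→) rewrites (b & 1) into b, now (b | 0)
step 7: absorb_and (←) rewrites b into (b & (b | 0)), now ((b & (b | 0)) | 0)
step 8: and_true (←) rewrites (b & (b | 0)) into ((b & (b | 0)) & 1), now (((b & (b | 0)) & 1) | 0)
step 9: or_idem (←) rewrites b into (b | b), which is E2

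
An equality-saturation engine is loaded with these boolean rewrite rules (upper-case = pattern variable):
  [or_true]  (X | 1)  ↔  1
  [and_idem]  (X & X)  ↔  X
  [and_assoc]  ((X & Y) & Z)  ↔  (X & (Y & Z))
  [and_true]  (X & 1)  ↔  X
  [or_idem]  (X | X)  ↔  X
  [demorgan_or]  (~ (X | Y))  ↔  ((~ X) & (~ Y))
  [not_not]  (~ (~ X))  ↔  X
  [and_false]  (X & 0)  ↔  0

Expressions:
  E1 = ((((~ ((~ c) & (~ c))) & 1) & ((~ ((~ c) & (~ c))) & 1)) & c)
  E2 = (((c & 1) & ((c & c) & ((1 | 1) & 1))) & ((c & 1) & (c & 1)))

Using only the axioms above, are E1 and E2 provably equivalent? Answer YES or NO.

YES

(1) (((~ ((~ c) & (~ c))) & 1) & ((~ ((~ c) & (~ c))) & 1))  =[and_idem →]=  ((~ ((~ c) & (~ c))) & 1)    ⊢ (((~ ((~ c) & (~ c))) & 1) & c)
(2) ((~ c) & (~ c))  =[and_idem →]=  (~ c)    ⊢ (((~ (~ c)) & 1) & c)
(3) (~ (~ c))  =[not_not →]=  c    ⊢ ((c & 1) & c)
(4) (c & 1)  =[and_idem ←]=  ((c & 1) & (c & 1))    ⊢ (((c & 1) & (c & 1)) & c)
(5) c  =[and_true ←]=  (c & 1)    ⊢ (((c & 1) & (c & 1)) & (c & 1))
(6) (c & 1)  =[and_idem ←]=  ((c & 1) & (c & 1))    ⊢ (((c & 1) & (c & 1)) & ((c & 1) & (c & 1)))
(7) 1  =[or_idem ←]=  (1 | 1)    ⊢ (((c & 1) & (c & (1 | 1))) & ((c & 1) & (c & 1)))
(8) c  =[and_idem ←]=  (c & c)    ⊢ (((c & 1) & ((c & c) & (1 | 1))) & ((c & 1) & (c & 1)))
(9) (1 | 1)  =[and_true ←]=  ((1 | 1) & 1)    ⊢ E2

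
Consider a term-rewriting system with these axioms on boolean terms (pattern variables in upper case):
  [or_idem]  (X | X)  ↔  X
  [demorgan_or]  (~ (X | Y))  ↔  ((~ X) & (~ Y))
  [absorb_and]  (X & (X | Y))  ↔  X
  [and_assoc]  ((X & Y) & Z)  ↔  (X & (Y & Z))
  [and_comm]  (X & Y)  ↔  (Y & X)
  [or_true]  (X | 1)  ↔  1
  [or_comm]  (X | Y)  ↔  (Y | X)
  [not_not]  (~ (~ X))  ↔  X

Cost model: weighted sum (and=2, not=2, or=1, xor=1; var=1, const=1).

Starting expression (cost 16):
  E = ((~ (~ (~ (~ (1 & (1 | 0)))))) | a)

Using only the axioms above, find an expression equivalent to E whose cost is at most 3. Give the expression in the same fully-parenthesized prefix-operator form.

(1 | a)   [cost 3]

1. [not_not →] (~ (~ (~ (~ (1 & (1 | 0))))))  →  (~ (~ (1 & (1 | 0))));  E = ((~ (~ (1 & (1 | 0)))) | a)
2. [absorb_and →] (1 & (1 | 0))  →  1;  E = ((~ (~ 1)) | a)
3. [not_not →] (~ (~ 1))  →  1;  cost 3 ≤ 3, done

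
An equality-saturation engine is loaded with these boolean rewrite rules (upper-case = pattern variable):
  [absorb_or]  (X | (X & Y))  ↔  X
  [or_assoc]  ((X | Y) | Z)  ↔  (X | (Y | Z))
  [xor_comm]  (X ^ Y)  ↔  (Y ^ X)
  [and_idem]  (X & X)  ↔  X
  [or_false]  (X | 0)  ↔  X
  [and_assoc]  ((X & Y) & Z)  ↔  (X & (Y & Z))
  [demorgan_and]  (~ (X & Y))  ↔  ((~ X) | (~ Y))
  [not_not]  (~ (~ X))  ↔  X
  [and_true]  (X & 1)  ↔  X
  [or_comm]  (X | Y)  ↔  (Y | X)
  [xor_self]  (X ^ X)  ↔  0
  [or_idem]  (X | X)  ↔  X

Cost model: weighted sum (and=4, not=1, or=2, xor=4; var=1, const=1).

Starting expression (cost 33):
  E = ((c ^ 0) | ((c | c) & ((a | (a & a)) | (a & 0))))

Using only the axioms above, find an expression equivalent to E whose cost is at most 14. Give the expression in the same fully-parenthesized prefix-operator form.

(1) (c | c)  =[or_idem →]=  c    ⊢ ((c ^ 0) | (c & ((a | (a & a)) | (a & 0))))
(2) (a | (a & a))  =[absorb_or →]=  a    ⊢ ((c ^ 0) | (c & (a | (a & 0))))
(3) (a | (a & 0))  =[absorb_or →]=  a    ⊢ cost 14, within 14

((c ^ 0) | (c & a))   [cost 14]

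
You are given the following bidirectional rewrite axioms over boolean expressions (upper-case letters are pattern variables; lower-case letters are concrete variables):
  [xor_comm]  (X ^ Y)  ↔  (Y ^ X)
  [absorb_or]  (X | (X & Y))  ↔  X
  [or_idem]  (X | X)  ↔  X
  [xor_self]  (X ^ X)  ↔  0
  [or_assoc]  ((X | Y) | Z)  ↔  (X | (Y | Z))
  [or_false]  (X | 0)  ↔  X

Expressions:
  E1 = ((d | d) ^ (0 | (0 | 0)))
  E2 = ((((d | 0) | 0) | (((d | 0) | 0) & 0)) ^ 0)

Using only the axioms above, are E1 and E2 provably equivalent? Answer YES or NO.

YES

step 1: or_idem (→) rewrites (0 | 0) into 0, now ((d | d) ^ (0 | 0))
step 2: or_idem (→) rewrites (0 | 0) into 0, now ((d | d) ^ 0)
step 3: or_idem (→) rewrites (d | d) into d, now (d ^ 0)
step 4: or_false (←) rewrites d into (d | 0), now ((d | 0) ^ 0)
step 5: or_false (←) rewrites d into (d | 0), now (((d | 0) | 0) ^ 0)
step 6: absorb_or (←) rewrites ((d | 0) | 0) into (((d | 0) | 0) | (((d | 0) | 0) & 0)), which is E2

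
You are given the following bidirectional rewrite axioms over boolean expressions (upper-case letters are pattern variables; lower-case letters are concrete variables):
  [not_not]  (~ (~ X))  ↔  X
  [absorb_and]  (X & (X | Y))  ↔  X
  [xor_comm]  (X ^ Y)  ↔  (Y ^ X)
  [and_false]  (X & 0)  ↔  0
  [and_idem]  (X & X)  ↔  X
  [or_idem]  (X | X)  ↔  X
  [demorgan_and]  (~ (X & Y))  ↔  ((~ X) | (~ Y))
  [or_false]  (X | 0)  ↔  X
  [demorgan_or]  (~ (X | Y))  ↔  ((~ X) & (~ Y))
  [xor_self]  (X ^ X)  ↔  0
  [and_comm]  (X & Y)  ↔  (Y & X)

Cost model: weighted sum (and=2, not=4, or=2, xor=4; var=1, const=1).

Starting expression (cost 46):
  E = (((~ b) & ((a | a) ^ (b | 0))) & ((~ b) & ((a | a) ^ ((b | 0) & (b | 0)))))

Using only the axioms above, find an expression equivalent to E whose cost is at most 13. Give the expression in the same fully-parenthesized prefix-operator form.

1. [and_idem →] ((b | 0) & (b | 0))  →  (b | 0);  E = (((~ b) & ((a | a) ^ (b | 0))) & ((~ b) & ((a | a) ^ (b | 0))))
2. [and_idem →] (((~ b) & ((a | a) ^ (b | 0))) & ((~ b) & ((a | a) ^ (b | 0))))  →  ((~ b) & ((a | a) ^ (b | 0)))
3. [or_false →] (b | 0)  →  b;  E = ((~ b) & ((a | a) ^ b))
4. [or_idem →] (a | a)  →  a;  cost 13 ≤ 13, done

((~ b) & (a ^ b))   [cost 13]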